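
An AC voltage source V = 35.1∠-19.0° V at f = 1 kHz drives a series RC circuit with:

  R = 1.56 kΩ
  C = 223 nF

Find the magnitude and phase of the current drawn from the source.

Step 1 — Angular frequency: ω = 2π·f = 2π·1000 = 6283 rad/s.
Step 2 — Component impedances:
  R: Z = R = 1560 Ω
  C: Z = 1/(jωC) = -j/(ω·C) = 0 - j713.7 Ω
Step 3 — Series combination: Z_total = R + C = 1560 - j713.7 Ω = 1716∠-24.6° Ω.
Step 4 — Source phasor: V = 35.1∠-19.0° V = 33.19 - j11.43 V.
Step 5 — Ohm's law: I = V / Z_total = (33.19 - j11.43) / (1560 - j713.7) = 0.02036 + j0.001991 A.
Step 6 — Convert to polar: |I| = 0.02046 A, ∠I = 5.6°.

I = 0.02046∠5.6° A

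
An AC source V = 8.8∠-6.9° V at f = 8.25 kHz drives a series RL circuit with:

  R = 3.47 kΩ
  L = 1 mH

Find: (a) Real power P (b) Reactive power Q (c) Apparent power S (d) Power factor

Step 1 — Angular frequency: ω = 2π·f = 2π·8250 = 5.184e+04 rad/s.
Step 2 — Component impedances:
  R: Z = R = 3470 Ω
  L: Z = jωL = j·5.184e+04·0.001 = 0 + j51.84 Ω
Step 3 — Series combination: Z_total = R + L = 3470 + j51.84 Ω = 3470∠0.9° Ω.
Step 4 — Source phasor: V = 8.8∠-6.9° V = 8.736 - j1.057 V.
Step 5 — Current: I = V / Z = 0.002513 - j0.0003422 A = 0.002536∠-7.8° A.
Step 6 — Complex power: S = V·I* = 0.02231 + j0.0003333 VA.
Step 7 — Real power: P = Re(S) = 0.02231 W.
Step 8 — Reactive power: Q = Im(S) = 0.0003333 VAR.
Step 9 — Apparent power: |S| = 0.02231 VA.
Step 10 — Power factor: PF = P/|S| = 0.9999 (lagging).

(a) P = 0.02231 W  (b) Q = 0.0003333 VAR  (c) S = 0.02231 VA  (d) PF = 0.9999 (lagging)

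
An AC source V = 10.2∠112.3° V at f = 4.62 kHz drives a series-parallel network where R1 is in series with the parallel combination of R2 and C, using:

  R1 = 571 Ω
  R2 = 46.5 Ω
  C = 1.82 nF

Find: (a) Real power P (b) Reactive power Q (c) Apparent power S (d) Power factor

Step 1 — Angular frequency: ω = 2π·f = 2π·4620 = 2.903e+04 rad/s.
Step 2 — Component impedances:
  R1: Z = R = 571 Ω
  R2: Z = R = 46.5 Ω
  C: Z = 1/(jωC) = -j/(ω·C) = 0 - j1.893e+04 Ω
Step 3 — Parallel branch: R2 || C = 1/(1/R2 + 1/C) = 46.5 - j0.1142 Ω.
Step 4 — Series with R1: Z_total = R1 + (R2 || C) = 617.5 - j0.1142 Ω = 617.5∠-0.0° Ω.
Step 5 — Source phasor: V = 10.2∠112.3° V = -3.87 + j9.437 V.
Step 6 — Current: I = V / Z = -0.006271 + j0.01528 A = 0.01652∠112.3° A.
Step 7 — Complex power: S = V·I* = 0.1685 - j3.117e-05 VA.
Step 8 — Real power: P = Re(S) = 0.1685 W.
Step 9 — Reactive power: Q = Im(S) = -3.117e-05 VAR.
Step 10 — Apparent power: |S| = 0.1685 VA.
Step 11 — Power factor: PF = P/|S| = 1 (leading).

(a) P = 0.1685 W  (b) Q = -3.117e-05 VAR  (c) S = 0.1685 VA  (d) PF = 1 (leading)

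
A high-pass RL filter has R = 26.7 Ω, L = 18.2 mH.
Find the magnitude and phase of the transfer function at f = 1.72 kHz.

Step 1 — Angular frequency: ω = 2π·1720 = 1.081e+04 rad/s.
Step 2 — Transfer function: H(jω) = jωL/(R + jωL).
Step 3 — Numerator jωL = j·196.7; denominator R + jωL = 26.7 + j196.7.
Step 4 — H = 0.9819 + j0.1333.
Step 5 — Magnitude: |H| = 0.9909 (-0.1 dB); phase: φ = 7.7°.

|H| = 0.9909 (-0.1 dB), φ = 7.7°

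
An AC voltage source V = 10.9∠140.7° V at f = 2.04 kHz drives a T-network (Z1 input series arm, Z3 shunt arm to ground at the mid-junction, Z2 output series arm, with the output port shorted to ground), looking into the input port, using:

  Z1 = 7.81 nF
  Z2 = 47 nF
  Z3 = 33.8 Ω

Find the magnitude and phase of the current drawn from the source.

Step 1 — Angular frequency: ω = 2π·f = 2π·2040 = 1.282e+04 rad/s.
Step 2 — Component impedances:
  Z1: Z = 1/(jωC) = -j/(ω·C) = 0 - j9989 Ω
  Z2: Z = 1/(jωC) = -j/(ω·C) = 0 - j1660 Ω
  Z3: Z = R = 33.8 Ω
Step 3 — With the output port shorted to ground, the output series arm Z2 runs from the junction to ground; the shunt arm Z3 also runs from the junction to ground. They appear in parallel: Z3 || Z2 = 33.79 - j0.688 Ω.
Step 4 — Series with input arm Z1: Z_in = Z1 + (Z3 || Z2) = 33.79 - j9990 Ω = 9990∠-89.8° Ω.
Step 5 — Source phasor: V = 10.9∠140.7° V = -8.435 + j6.904 V.
Step 6 — Ohm's law: I = V / Z_total = (-8.435 + j6.904) / (33.79 - j9990) = -0.0006939 - j0.000842 A.
Step 7 — Convert to polar: |I| = 0.001091 A, ∠I = -129.5°.

I = 0.001091∠-129.5° A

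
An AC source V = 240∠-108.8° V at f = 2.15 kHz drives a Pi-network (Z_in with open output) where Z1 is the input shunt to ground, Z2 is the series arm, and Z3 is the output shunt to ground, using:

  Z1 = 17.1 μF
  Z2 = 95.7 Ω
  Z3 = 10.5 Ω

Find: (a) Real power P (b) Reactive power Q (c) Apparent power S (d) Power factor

Step 1 — Angular frequency: ω = 2π·f = 2π·2150 = 1.351e+04 rad/s.
Step 2 — Component impedances:
  Z1: Z = 1/(jωC) = -j/(ω·C) = 0 - j4.329 Ω
  Z2: Z = R = 95.7 Ω
  Z3: Z = R = 10.5 Ω
Step 3 — With open output, the series arm Z2 and the output shunt Z3 appear in series to ground: Z2 + Z3 = 106.2 Ω.
Step 4 — Parallel with input shunt Z1: Z_in = Z1 || (Z2 + Z3) = 0.1762 - j4.322 Ω = 4.325∠-87.7° Ω.
Step 5 — Source phasor: V = 240∠-108.8° V = -77.34 - j227.2 V.
Step 6 — Current: I = V / Z = 51.75 - j20.01 A = 55.49∠-21.1° A.
Step 7 — Complex power: S = V·I* = 542.4 - j1.331e+04 VA.
Step 8 — Real power: P = Re(S) = 542.4 W.
Step 9 — Reactive power: Q = Im(S) = -1.331e+04 VAR.
Step 10 — Apparent power: |S| = 1.332e+04 VA.
Step 11 — Power factor: PF = P/|S| = 0.04073 (leading).

(a) P = 542.4 W  (b) Q = -1.331e+04 VAR  (c) S = 1.332e+04 VA  (d) PF = 0.04073 (leading)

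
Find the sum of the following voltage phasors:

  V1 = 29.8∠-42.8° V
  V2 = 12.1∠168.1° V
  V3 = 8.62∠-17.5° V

Step 1 — Convert each phasor to rectangular form:
  V1 = 29.8·(cos(-42.8°) + j·sin(-42.8°)) = 21.87 - j20.25 V
  V2 = 12.1·(cos(168.1°) + j·sin(168.1°)) = -11.84 + j2.495 V
  V3 = 8.62·(cos(-17.5°) + j·sin(-17.5°)) = 8.221 - j2.592 V
Step 2 — Sum components: V_total = 18.25 - j20.34 V.
Step 3 — Convert to polar: |V_total| = 27.33 V, ∠V_total = -48.1°.

V_total = 27.33∠-48.1° V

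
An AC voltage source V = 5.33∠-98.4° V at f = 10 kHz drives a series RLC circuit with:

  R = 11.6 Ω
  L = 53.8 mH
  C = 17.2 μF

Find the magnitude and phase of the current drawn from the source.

Step 1 — Angular frequency: ω = 2π·f = 2π·1e+04 = 6.283e+04 rad/s.
Step 2 — Component impedances:
  R: Z = R = 11.6 Ω
  L: Z = jωL = j·6.283e+04·0.0538 = 0 + j3380 Ω
  C: Z = 1/(jωC) = -j/(ω·C) = 0 - j0.9253 Ω
Step 3 — Series combination: Z_total = R + L + C = 11.6 + j3379 Ω = 3379∠89.8° Ω.
Step 4 — Source phasor: V = 5.33∠-98.4° V = -0.7786 - j5.273 V.
Step 5 — Ohm's law: I = V / Z_total = (-0.7786 - j5.273) / (11.6 + j3379) = -0.001561 + j0.000225 A.
Step 6 — Convert to polar: |I| = 0.001577 A, ∠I = 171.8°.

I = 0.001577∠171.8° A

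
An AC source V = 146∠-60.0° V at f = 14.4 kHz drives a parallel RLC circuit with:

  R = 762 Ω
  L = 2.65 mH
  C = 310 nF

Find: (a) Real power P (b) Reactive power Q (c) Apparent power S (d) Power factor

Step 1 — Angular frequency: ω = 2π·f = 2π·1.44e+04 = 9.048e+04 rad/s.
Step 2 — Component impedances:
  R: Z = R = 762 Ω
  L: Z = jωL = j·9.048e+04·0.00265 = 0 + j239.8 Ω
  C: Z = 1/(jωC) = -j/(ω·C) = 0 - j35.65 Ω
Step 3 — Parallel combination: 1/Z_total = 1/R + 1/L + 1/C; Z_total = 2.295 - j41.75 Ω = 41.82∠-86.9° Ω.
Step 4 — Source phasor: V = 146∠-60.0° V = 73 - j126.4 V.
Step 5 — Current: I = V / Z = 3.115 + j1.577 A = 3.491∠26.9° A.
Step 6 — Complex power: S = V·I* = 27.97 - j509 VA.
Step 7 — Real power: P = Re(S) = 27.97 W.
Step 8 — Reactive power: Q = Im(S) = -509 VAR.
Step 9 — Apparent power: |S| = 509.7 VA.
Step 10 — Power factor: PF = P/|S| = 0.05488 (leading).

(a) P = 27.97 W  (b) Q = -509 VAR  (c) S = 509.7 VA  (d) PF = 0.05488 (leading)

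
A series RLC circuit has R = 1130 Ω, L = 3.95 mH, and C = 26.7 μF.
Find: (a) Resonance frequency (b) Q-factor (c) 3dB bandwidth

Step 1 — Resonance: ω₀ = 1/√(LC) = 1/√(0.00395·2.67e-05) = 3079 rad/s.
Step 2 — f₀ = ω₀/(2π) = 490.1 Hz.
Step 3 — Series Q: Q = ω₀L/R = 3079·0.00395/1130 = 0.01076.
Step 4 — Bandwidth: Δω = ω₀/Q = 2.861e+05 rad/s; BW = Δω/(2π) = 4.553e+04 Hz.

(a) f₀ = 490.1 Hz  (b) Q = 0.01076  (c) BW = 4.553e+04 Hz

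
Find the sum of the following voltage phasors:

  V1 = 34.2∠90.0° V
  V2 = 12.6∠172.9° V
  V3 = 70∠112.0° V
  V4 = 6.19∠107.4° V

Step 1 — Convert each phasor to rectangular form:
  V1 = 34.2·(cos(90.0°) + j·sin(90.0°)) = 0 + j34.2 V
  V2 = 12.6·(cos(172.9°) + j·sin(172.9°)) = -12.5 + j1.557 V
  V3 = 70·(cos(112.0°) + j·sin(112.0°)) = -26.22 + j64.9 V
  V4 = 6.19·(cos(107.4°) + j·sin(107.4°)) = -1.851 + j5.907 V
Step 2 — Sum components: V_total = -40.58 + j106.6 V.
Step 3 — Convert to polar: |V_total| = 114 V, ∠V_total = 110.8°.

V_total = 114∠110.8° V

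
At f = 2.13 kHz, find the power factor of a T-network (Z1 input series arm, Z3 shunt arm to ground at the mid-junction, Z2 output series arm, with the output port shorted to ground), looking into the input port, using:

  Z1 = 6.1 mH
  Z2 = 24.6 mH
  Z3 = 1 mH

Step 1 — Angular frequency: ω = 2π·f = 2π·2130 = 1.338e+04 rad/s.
Step 2 — Component impedances:
  Z1: Z = jωL = j·1.338e+04·0.0061 = 0 + j81.64 Ω
  Z2: Z = jωL = j·1.338e+04·0.0246 = 0 + j329.2 Ω
  Z3: Z = jωL = j·1.338e+04·0.001 = 0 + j13.38 Ω
Step 3 — With the output port shorted to ground, the output series arm Z2 runs from the junction to ground; the shunt arm Z3 also runs from the junction to ground. They appear in parallel: Z3 || Z2 = 0 + j12.86 Ω.
Step 4 — Series with input arm Z1: Z_in = Z1 + (Z3 || Z2) = 0 + j94.5 Ω = 94.5∠90.0° Ω.
Step 5 — Power factor: PF = cos(φ) = Re(Z)/|Z| = 0/94.5 = 0.
Step 6 — Type: Im(Z) = 94.5 ⇒ lagging (phase φ = 90.0°).

PF = 0 (lagging, φ = 90.0°)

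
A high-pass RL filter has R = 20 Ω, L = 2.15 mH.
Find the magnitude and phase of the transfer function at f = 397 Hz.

Step 1 — Angular frequency: ω = 2π·397 = 2494 rad/s.
Step 2 — Transfer function: H(jω) = jωL/(R + jωL).
Step 3 — Numerator jωL = j·5.363; denominator R + jωL = 20 + j5.363.
Step 4 — H = 0.06708 + j0.2502.
Step 5 — Magnitude: |H| = 0.259 (-11.7 dB); phase: φ = 75.0°.

|H| = 0.259 (-11.7 dB), φ = 75.0°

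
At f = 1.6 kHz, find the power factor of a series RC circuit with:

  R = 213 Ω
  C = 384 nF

Step 1 — Angular frequency: ω = 2π·f = 2π·1600 = 1.005e+04 rad/s.
Step 2 — Component impedances:
  R: Z = R = 213 Ω
  C: Z = 1/(jωC) = -j/(ω·C) = 0 - j259 Ω
Step 3 — Series combination: Z_total = R + C = 213 - j259 Ω = 335.4∠-50.6° Ω.
Step 4 — Power factor: PF = cos(φ) = Re(Z)/|Z| = 213/335.4 = 0.6351.
Step 5 — Type: Im(Z) = -259 ⇒ leading (phase φ = -50.6°).

PF = 0.6351 (leading, φ = -50.6°)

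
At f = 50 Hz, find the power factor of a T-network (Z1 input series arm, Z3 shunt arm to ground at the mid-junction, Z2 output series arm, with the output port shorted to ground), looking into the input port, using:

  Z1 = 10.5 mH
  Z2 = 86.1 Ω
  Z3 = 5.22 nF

Step 1 — Angular frequency: ω = 2π·f = 2π·50 = 314.2 rad/s.
Step 2 — Component impedances:
  Z1: Z = jωL = j·314.2·0.0105 = 0 + j3.299 Ω
  Z2: Z = R = 86.1 Ω
  Z3: Z = 1/(jωC) = -j/(ω·C) = 0 - j6.098e+05 Ω
Step 3 — With the output port shorted to ground, the output series arm Z2 runs from the junction to ground; the shunt arm Z3 also runs from the junction to ground. They appear in parallel: Z3 || Z2 = 86.1 - j0.01216 Ω.
Step 4 — Series with input arm Z1: Z_in = Z1 + (Z3 || Z2) = 86.1 + j3.287 Ω = 86.16∠2.2° Ω.
Step 5 — Power factor: PF = cos(φ) = Re(Z)/|Z| = 86.1/86.16 = 0.9993.
Step 6 — Type: Im(Z) = 3.287 ⇒ lagging (phase φ = 2.2°).

PF = 0.9993 (lagging, φ = 2.2°)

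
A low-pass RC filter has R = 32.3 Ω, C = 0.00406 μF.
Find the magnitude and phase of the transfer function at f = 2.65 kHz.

Step 1 — Angular frequency: ω = 2π·2650 = 1.665e+04 rad/s.
Step 2 — Transfer function: H(jω) = 1/(1 + jωRC).
Step 3 — Denominator: 1 + jωRC = 1 + j·1.665e+04·32.3·4.06e-09 = 1 + j0.002184.
Step 4 — H = 1 - j0.002183.
Step 5 — Magnitude: |H| = 1 (-0.0 dB); phase: φ = -0.1°.

|H| = 1 (-0.0 dB), φ = -0.1°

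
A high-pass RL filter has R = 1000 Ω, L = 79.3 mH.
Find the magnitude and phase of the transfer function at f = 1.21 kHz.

Step 1 — Angular frequency: ω = 2π·1210 = 7603 rad/s.
Step 2 — Transfer function: H(jω) = jωL/(R + jωL).
Step 3 — Numerator jωL = j·602.9; denominator R + jωL = 1000 + j602.9.
Step 4 — H = 0.2666 + j0.4422.
Step 5 — Magnitude: |H| = 0.5163 (-5.7 dB); phase: φ = 58.9°.

|H| = 0.5163 (-5.7 dB), φ = 58.9°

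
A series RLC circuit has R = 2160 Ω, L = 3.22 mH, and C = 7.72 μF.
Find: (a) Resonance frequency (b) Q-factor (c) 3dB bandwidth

Step 1 — Resonance: ω₀ = 1/√(LC) = 1/√(0.00322·7.72e-06) = 6343 rad/s.
Step 2 — f₀ = ω₀/(2π) = 1009 Hz.
Step 3 — Series Q: Q = ω₀L/R = 6343·0.00322/2160 = 0.009455.
Step 4 — Bandwidth: Δω = ω₀/Q = 6.708e+05 rad/s; BW = Δω/(2π) = 1.068e+05 Hz.

(a) f₀ = 1009 Hz  (b) Q = 0.009455  (c) BW = 1.068e+05 Hz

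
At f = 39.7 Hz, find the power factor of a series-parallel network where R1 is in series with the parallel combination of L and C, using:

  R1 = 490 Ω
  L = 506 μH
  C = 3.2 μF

Step 1 — Angular frequency: ω = 2π·f = 2π·39.7 = 249.4 rad/s.
Step 2 — Component impedances:
  R1: Z = R = 490 Ω
  L: Z = jωL = j·249.4·0.000506 = 0 + j0.1262 Ω
  C: Z = 1/(jωC) = -j/(ω·C) = 0 - j1253 Ω
Step 3 — Parallel branch: L || C = 1/(1/L + 1/C) = 0 + j0.1262 Ω.
Step 4 — Series with R1: Z_total = R1 + (L || C) = 490 + j0.1262 Ω = 490∠0.0° Ω.
Step 5 — Power factor: PF = cos(φ) = Re(Z)/|Z| = 490/490 = 1.
Step 6 — Type: Im(Z) = 0.1262 ⇒ lagging (phase φ = 0.0°).

PF = 1 (lagging, φ = 0.0°)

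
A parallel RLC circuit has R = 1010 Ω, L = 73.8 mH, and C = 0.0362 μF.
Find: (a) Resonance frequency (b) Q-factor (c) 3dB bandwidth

Step 1 — Resonance: ω₀ = 1/√(LC) = 1/√(0.0738·3.62e-08) = 1.935e+04 rad/s.
Step 2 — f₀ = ω₀/(2π) = 3079 Hz.
Step 3 — Parallel Q: Q = R/(ω₀L) = 1010/(1.935e+04·0.0738) = 0.7074.
Step 4 — Bandwidth: Δω = ω₀/Q = 2.735e+04 rad/s; BW = Δω/(2π) = 4353 Hz.

(a) f₀ = 3079 Hz  (b) Q = 0.7074  (c) BW = 4353 Hz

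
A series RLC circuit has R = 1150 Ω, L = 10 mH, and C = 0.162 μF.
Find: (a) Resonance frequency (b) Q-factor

Step 1 — Resonance condition Im(Z)=0 gives ω₀ = 1/√(LC).
Step 2 — ω₀ = 1/√(0.01·1.62e-07) = 2.485e+04 rad/s.
Step 3 — f₀ = ω₀/(2π) = 3954 Hz.
Step 4 — Series Q: Q = ω₀L/R = 2.485e+04·0.01/1150 = 0.216.

(a) f₀ = 3954 Hz  (b) Q = 0.216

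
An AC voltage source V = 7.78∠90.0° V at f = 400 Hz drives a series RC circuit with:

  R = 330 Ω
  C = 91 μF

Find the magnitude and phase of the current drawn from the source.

Step 1 — Angular frequency: ω = 2π·f = 2π·400 = 2513 rad/s.
Step 2 — Component impedances:
  R: Z = R = 330 Ω
  C: Z = 1/(jωC) = -j/(ω·C) = 0 - j4.372 Ω
Step 3 — Series combination: Z_total = R + C = 330 - j4.372 Ω = 330∠-0.8° Ω.
Step 4 — Source phasor: V = 7.78∠90.0° V = 0 + j7.78 V.
Step 5 — Ohm's law: I = V / Z_total = (0 + j7.78) / (330 - j4.372) = -0.0003123 + j0.02357 A.
Step 6 — Convert to polar: |I| = 0.02357 A, ∠I = 90.8°.

I = 0.02357∠90.8° A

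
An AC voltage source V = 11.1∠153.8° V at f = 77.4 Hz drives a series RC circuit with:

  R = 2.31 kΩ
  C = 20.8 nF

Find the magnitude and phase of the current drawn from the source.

Step 1 — Angular frequency: ω = 2π·f = 2π·77.4 = 486.3 rad/s.
Step 2 — Component impedances:
  R: Z = R = 2310 Ω
  C: Z = 1/(jωC) = -j/(ω·C) = 0 - j9.886e+04 Ω
Step 3 — Series combination: Z_total = R + C = 2310 - j9.886e+04 Ω = 9.889e+04∠-88.7° Ω.
Step 4 — Source phasor: V = 11.1∠153.8° V = -9.96 + j4.901 V.
Step 5 — Ohm's law: I = V / Z_total = (-9.96 + j4.901) / (2310 - j9.886e+04) = -5.19e-05 - j9.953e-05 A.
Step 6 — Convert to polar: |I| = 0.0001123 A, ∠I = -117.5°.

I = 0.0001123∠-117.5° A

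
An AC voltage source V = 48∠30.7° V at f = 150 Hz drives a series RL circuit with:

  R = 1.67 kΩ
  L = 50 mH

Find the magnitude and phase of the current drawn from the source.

Step 1 — Angular frequency: ω = 2π·f = 2π·150 = 942.5 rad/s.
Step 2 — Component impedances:
  R: Z = R = 1670 Ω
  L: Z = jωL = j·942.5·0.05 = 0 + j47.12 Ω
Step 3 — Series combination: Z_total = R + L = 1670 + j47.12 Ω = 1671∠1.6° Ω.
Step 4 — Source phasor: V = 48∠30.7° V = 41.27 + j24.51 V.
Step 5 — Ohm's law: I = V / Z_total = (41.27 + j24.51) / (1670 + j47.12) = 0.02511 + j0.01397 A.
Step 6 — Convert to polar: |I| = 0.02873 A, ∠I = 29.1°.

I = 0.02873∠29.1° A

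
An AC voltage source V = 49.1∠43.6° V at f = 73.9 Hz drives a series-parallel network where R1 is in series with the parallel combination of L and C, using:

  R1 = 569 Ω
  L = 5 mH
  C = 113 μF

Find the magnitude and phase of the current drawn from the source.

Step 1 — Angular frequency: ω = 2π·f = 2π·73.9 = 464.3 rad/s.
Step 2 — Component impedances:
  R1: Z = R = 569 Ω
  L: Z = jωL = j·464.3·0.005 = 0 + j2.322 Ω
  C: Z = 1/(jωC) = -j/(ω·C) = 0 - j19.06 Ω
Step 3 — Parallel branch: L || C = 1/(1/L + 1/C) = 0 + j2.644 Ω.
Step 4 — Series with R1: Z_total = R1 + (L || C) = 569 + j2.644 Ω = 569∠0.3° Ω.
Step 5 — Source phasor: V = 49.1∠43.6° V = 35.56 + j33.86 V.
Step 6 — Ohm's law: I = V / Z_total = (35.56 + j33.86) / (569 + j2.644) = 0.06277 + j0.05922 A.
Step 7 — Convert to polar: |I| = 0.08629 A, ∠I = 43.3°.

I = 0.08629∠43.3° A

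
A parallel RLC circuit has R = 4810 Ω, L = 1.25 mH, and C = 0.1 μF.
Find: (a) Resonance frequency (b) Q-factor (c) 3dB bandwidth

Step 1 — Resonance: ω₀ = 1/√(LC) = 1/√(0.00125·1e-07) = 8.944e+04 rad/s.
Step 2 — f₀ = ω₀/(2π) = 1.424e+04 Hz.
Step 3 — Parallel Q: Q = R/(ω₀L) = 4810/(8.944e+04·0.00125) = 43.02.
Step 4 — Bandwidth: Δω = ω₀/Q = 2079 rad/s; BW = Δω/(2π) = 330.9 Hz.

(a) f₀ = 1.424e+04 Hz  (b) Q = 43.02  (c) BW = 330.9 Hz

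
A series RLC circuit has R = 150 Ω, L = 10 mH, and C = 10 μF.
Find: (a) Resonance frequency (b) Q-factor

Step 1 — Resonance condition Im(Z)=0 gives ω₀ = 1/√(LC).
Step 2 — ω₀ = 1/√(0.01·1e-05) = 3162 rad/s.
Step 3 — f₀ = ω₀/(2π) = 503.3 Hz.
Step 4 — Series Q: Q = ω₀L/R = 3162·0.01/150 = 0.2108.

(a) f₀ = 503.3 Hz  (b) Q = 0.2108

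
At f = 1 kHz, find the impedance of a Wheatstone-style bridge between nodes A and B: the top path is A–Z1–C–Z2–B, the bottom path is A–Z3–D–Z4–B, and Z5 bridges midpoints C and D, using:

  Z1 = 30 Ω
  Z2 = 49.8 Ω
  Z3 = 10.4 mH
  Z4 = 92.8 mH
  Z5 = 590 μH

Step 1 — Angular frequency: ω = 2π·f = 2π·1000 = 6283 rad/s.
Step 2 — Component impedances:
  Z1: Z = R = 30 Ω
  Z2: Z = R = 49.8 Ω
  Z3: Z = jωL = j·6283·0.0104 = 0 + j65.35 Ω
  Z4: Z = jωL = j·6283·0.0928 = 0 + j583.1 Ω
  Z5: Z = jωL = j·6283·0.00059 = 0 + j3.707 Ω
Step 3 — Bridge requires nodal analysis (the Z5 bridge couples midpoints C and D, so the two paths cannot be reduced to a simple series/parallel combination). Setting node B to ground and injecting 1 A at node A, the 3-node admittance system at A, C, D solves to V_A = Z_AB = 74.56 + j15.38 Ω = 76.13∠11.7° Ω.

Z = 74.56 + j15.38 Ω = 76.13∠11.7° Ω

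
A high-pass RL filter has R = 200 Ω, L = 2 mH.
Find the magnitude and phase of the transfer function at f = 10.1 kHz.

Step 1 — Angular frequency: ω = 2π·1.01e+04 = 6.346e+04 rad/s.
Step 2 — Transfer function: H(jω) = jωL/(R + jωL).
Step 3 — Numerator jωL = j·126.9; denominator R + jωL = 200 + j126.9.
Step 4 — H = 0.2871 + j0.4524.
Step 5 — Magnitude: |H| = 0.5358 (-5.4 dB); phase: φ = 57.6°.

|H| = 0.5358 (-5.4 dB), φ = 57.6°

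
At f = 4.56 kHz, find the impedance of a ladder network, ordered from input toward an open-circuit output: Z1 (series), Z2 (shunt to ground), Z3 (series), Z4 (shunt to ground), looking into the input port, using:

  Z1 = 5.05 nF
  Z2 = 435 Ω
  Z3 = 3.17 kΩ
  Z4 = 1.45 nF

Step 1 — Angular frequency: ω = 2π·f = 2π·4560 = 2.865e+04 rad/s.
Step 2 — Component impedances:
  Z1: Z = 1/(jωC) = -j/(ω·C) = 0 - j6911 Ω
  Z2: Z = R = 435 Ω
  Z3: Z = R = 3170 Ω
  Z4: Z = 1/(jωC) = -j/(ω·C) = 0 - j2.407e+04 Ω
Step 3 — Ladder network (open output): work backward from the far end, alternating series and parallel combinations. Z_in = 433.8 - j6919 Ω = 6933∠-86.4° Ω.

Z = 433.8 - j6919 Ω = 6933∠-86.4° Ω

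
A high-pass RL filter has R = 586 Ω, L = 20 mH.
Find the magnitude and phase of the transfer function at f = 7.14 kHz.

Step 1 — Angular frequency: ω = 2π·7140 = 4.486e+04 rad/s.
Step 2 — Transfer function: H(jω) = jωL/(R + jωL).
Step 3 — Numerator jωL = j·897.2; denominator R + jωL = 586 + j897.2.
Step 4 — H = 0.701 + j0.4578.
Step 5 — Magnitude: |H| = 0.8372 (-1.5 dB); phase: φ = 33.1°.

|H| = 0.8372 (-1.5 dB), φ = 33.1°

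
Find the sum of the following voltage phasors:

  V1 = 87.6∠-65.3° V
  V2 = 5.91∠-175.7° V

Step 1 — Convert each phasor to rectangular form:
  V1 = 87.6·(cos(-65.3°) + j·sin(-65.3°)) = 36.61 - j79.59 V
  V2 = 5.91·(cos(-175.7°) + j·sin(-175.7°)) = -5.893 - j0.4431 V
Step 2 — Sum components: V_total = 30.71 - j80.03 V.
Step 3 — Convert to polar: |V_total| = 85.72 V, ∠V_total = -69.0°.

V_total = 85.72∠-69.0° V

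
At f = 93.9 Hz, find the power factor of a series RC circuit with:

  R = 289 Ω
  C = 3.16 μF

Step 1 — Angular frequency: ω = 2π·f = 2π·93.9 = 590 rad/s.
Step 2 — Component impedances:
  R: Z = R = 289 Ω
  C: Z = 1/(jωC) = -j/(ω·C) = 0 - j536.4 Ω
Step 3 — Series combination: Z_total = R + C = 289 - j536.4 Ω = 609.3∠-61.7° Ω.
Step 4 — Power factor: PF = cos(φ) = Re(Z)/|Z| = 289/609.3 = 0.4743.
Step 5 — Type: Im(Z) = -536.4 ⇒ leading (phase φ = -61.7°).

PF = 0.4743 (leading, φ = -61.7°)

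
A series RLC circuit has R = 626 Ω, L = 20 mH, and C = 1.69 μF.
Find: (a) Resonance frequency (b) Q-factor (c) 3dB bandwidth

Step 1 — Resonance: ω₀ = 1/√(LC) = 1/√(0.02·1.69e-06) = 5439 rad/s.
Step 2 — f₀ = ω₀/(2π) = 865.7 Hz.
Step 3 — Series Q: Q = ω₀L/R = 5439·0.02/626 = 0.1738.
Step 4 — Bandwidth: Δω = ω₀/Q = 3.13e+04 rad/s; BW = Δω/(2π) = 4982 Hz.

(a) f₀ = 865.7 Hz  (b) Q = 0.1738  (c) BW = 4982 Hz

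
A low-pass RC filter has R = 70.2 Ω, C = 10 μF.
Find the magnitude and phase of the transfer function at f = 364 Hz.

Step 1 — Angular frequency: ω = 2π·364 = 2287 rad/s.
Step 2 — Transfer function: H(jω) = 1/(1 + jωRC).
Step 3 — Denominator: 1 + jωRC = 1 + j·2287·70.2·1e-05 = 1 + j1.606.
Step 4 — H = 0.2795 - j0.4488.
Step 5 — Magnitude: |H| = 0.5287 (-5.5 dB); phase: φ = -58.1°.

|H| = 0.5287 (-5.5 dB), φ = -58.1°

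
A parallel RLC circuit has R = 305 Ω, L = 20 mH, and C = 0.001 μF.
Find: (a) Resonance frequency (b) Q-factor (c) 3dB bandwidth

Step 1 — Resonance: ω₀ = 1/√(LC) = 1/√(0.02·1e-09) = 2.236e+05 rad/s.
Step 2 — f₀ = ω₀/(2π) = 3.559e+04 Hz.
Step 3 — Parallel Q: Q = R/(ω₀L) = 305/(2.236e+05·0.02) = 0.0682.
Step 4 — Bandwidth: Δω = ω₀/Q = 3.279e+06 rad/s; BW = Δω/(2π) = 5.218e+05 Hz.

(a) f₀ = 3.559e+04 Hz  (b) Q = 0.0682  (c) BW = 5.218e+05 Hz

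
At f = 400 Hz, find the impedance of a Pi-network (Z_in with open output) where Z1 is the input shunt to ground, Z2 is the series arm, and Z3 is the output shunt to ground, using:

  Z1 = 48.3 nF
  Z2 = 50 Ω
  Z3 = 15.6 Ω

Step 1 — Angular frequency: ω = 2π·f = 2π·400 = 2513 rad/s.
Step 2 — Component impedances:
  Z1: Z = 1/(jωC) = -j/(ω·C) = 0 - j8238 Ω
  Z2: Z = R = 50 Ω
  Z3: Z = R = 15.6 Ω
Step 3 — With open output, the series arm Z2 and the output shunt Z3 appear in series to ground: Z2 + Z3 = 65.6 Ω.
Step 4 — Parallel with input shunt Z1: Z_in = Z1 || (Z2 + Z3) = 65.6 - j0.5224 Ω = 65.6∠-0.5° Ω.

Z = 65.6 - j0.5224 Ω = 65.6∠-0.5° Ω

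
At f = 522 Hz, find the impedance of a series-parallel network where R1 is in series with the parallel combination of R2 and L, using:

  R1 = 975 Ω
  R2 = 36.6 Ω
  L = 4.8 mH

Step 1 — Angular frequency: ω = 2π·f = 2π·522 = 3280 rad/s.
Step 2 — Component impedances:
  R1: Z = R = 975 Ω
  R2: Z = R = 36.6 Ω
  L: Z = jωL = j·3280·0.0048 = 0 + j15.74 Ω
Step 3 — Parallel branch: R2 || L = 1/(1/R2 + 1/L) = 5.714 + j13.29 Ω.
Step 4 — Series with R1: Z_total = R1 + (R2 || L) = 980.7 + j13.29 Ω = 980.8∠0.8° Ω.

Z = 980.7 + j13.29 Ω = 980.8∠0.8° Ω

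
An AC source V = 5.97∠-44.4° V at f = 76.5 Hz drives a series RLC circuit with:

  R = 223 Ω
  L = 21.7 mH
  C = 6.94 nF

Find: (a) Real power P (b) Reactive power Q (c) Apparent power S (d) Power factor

Step 1 — Angular frequency: ω = 2π·f = 2π·76.5 = 480.7 rad/s.
Step 2 — Component impedances:
  R: Z = R = 223 Ω
  L: Z = jωL = j·480.7·0.0217 = 0 + j10.43 Ω
  C: Z = 1/(jωC) = -j/(ω·C) = 0 - j2.998e+05 Ω
Step 3 — Series combination: Z_total = R + L + C = 223 - j2.998e+05 Ω = 2.998e+05∠-90.0° Ω.
Step 4 — Source phasor: V = 5.97∠-44.4° V = 4.265 - j4.177 V.
Step 5 — Current: I = V / Z = 1.394e-05 + j1.422e-05 A = 1.992e-05∠45.6° A.
Step 6 — Complex power: S = V·I* = 8.845e-08 - j0.0001189 VA.
Step 7 — Real power: P = Re(S) = 8.845e-08 W.
Step 8 — Reactive power: Q = Im(S) = -0.0001189 VAR.
Step 9 — Apparent power: |S| = 0.0001189 VA.
Step 10 — Power factor: PF = P/|S| = 0.0007439 (leading).

(a) P = 8.845e-08 W  (b) Q = -0.0001189 VAR  (c) S = 0.0001189 VA  (d) PF = 0.0007439 (leading)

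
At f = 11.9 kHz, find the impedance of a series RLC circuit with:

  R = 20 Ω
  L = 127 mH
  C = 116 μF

Step 1 — Angular frequency: ω = 2π·f = 2π·1.19e+04 = 7.477e+04 rad/s.
Step 2 — Component impedances:
  R: Z = R = 20 Ω
  L: Z = jωL = j·7.477e+04·0.127 = 0 + j9496 Ω
  C: Z = 1/(jωC) = -j/(ω·C) = 0 - j0.1153 Ω
Step 3 — Series combination: Z_total = R + L + C = 20 + j9496 Ω = 9496∠89.9° Ω.

Z = 20 + j9496 Ω = 9496∠89.9° Ω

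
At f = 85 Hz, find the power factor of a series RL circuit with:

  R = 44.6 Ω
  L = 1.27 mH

Step 1 — Angular frequency: ω = 2π·f = 2π·85 = 534.1 rad/s.
Step 2 — Component impedances:
  R: Z = R = 44.6 Ω
  L: Z = jωL = j·534.1·0.00127 = 0 + j0.6783 Ω
Step 3 — Series combination: Z_total = R + L = 44.6 + j0.6783 Ω = 44.61∠0.9° Ω.
Step 4 — Power factor: PF = cos(φ) = Re(Z)/|Z| = 44.6/44.605 = 0.9999.
Step 5 — Type: Im(Z) = 0.6783 ⇒ lagging (phase φ = 0.9°).

PF = 0.9999 (lagging, φ = 0.9°)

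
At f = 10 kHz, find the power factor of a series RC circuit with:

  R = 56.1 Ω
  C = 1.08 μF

Step 1 — Angular frequency: ω = 2π·f = 2π·1e+04 = 6.283e+04 rad/s.
Step 2 — Component impedances:
  R: Z = R = 56.1 Ω
  C: Z = 1/(jωC) = -j/(ω·C) = 0 - j14.74 Ω
Step 3 — Series combination: Z_total = R + C = 56.1 - j14.74 Ω = 58∠-14.7° Ω.
Step 4 — Power factor: PF = cos(φ) = Re(Z)/|Z| = 56.1/58 = 0.9672.
Step 5 — Type: Im(Z) = -14.74 ⇒ leading (phase φ = -14.7°).

PF = 0.9672 (leading, φ = -14.7°)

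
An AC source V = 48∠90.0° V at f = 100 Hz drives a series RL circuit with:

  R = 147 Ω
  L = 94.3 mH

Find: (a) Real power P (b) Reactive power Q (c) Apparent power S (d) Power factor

Step 1 — Angular frequency: ω = 2π·f = 2π·100 = 628.3 rad/s.
Step 2 — Component impedances:
  R: Z = R = 147 Ω
  L: Z = jωL = j·628.3·0.0943 = 0 + j59.25 Ω
Step 3 — Series combination: Z_total = R + L = 147 + j59.25 Ω = 158.5∠22.0° Ω.
Step 4 — Source phasor: V = 48∠90.0° V = 0 + j48 V.
Step 5 — Current: I = V / Z = 0.1132 + j0.2809 A = 0.3029∠68.0° A.
Step 6 — Complex power: S = V·I* = 13.48 + j5.435 VA.
Step 7 — Real power: P = Re(S) = 13.48 W.
Step 8 — Reactive power: Q = Im(S) = 5.435 VAR.
Step 9 — Apparent power: |S| = 14.54 VA.
Step 10 — Power factor: PF = P/|S| = 0.9275 (lagging).

(a) P = 13.48 W  (b) Q = 5.435 VAR  (c) S = 14.54 VA  (d) PF = 0.9275 (lagging)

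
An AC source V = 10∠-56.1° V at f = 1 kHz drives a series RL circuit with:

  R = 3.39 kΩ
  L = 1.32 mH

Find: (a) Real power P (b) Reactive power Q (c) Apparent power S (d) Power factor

Step 1 — Angular frequency: ω = 2π·f = 2π·1000 = 6283 rad/s.
Step 2 — Component impedances:
  R: Z = R = 3390 Ω
  L: Z = jωL = j·6283·0.00132 = 0 + j8.294 Ω
Step 3 — Series combination: Z_total = R + L = 3390 + j8.294 Ω = 3390∠0.1° Ω.
Step 4 — Source phasor: V = 10∠-56.1° V = 5.577 - j8.3 V.
Step 5 — Current: I = V / Z = 0.001639 - j0.002452 A = 0.00295∠-56.2° A.
Step 6 — Complex power: S = V·I* = 0.0295 + j7.217e-05 VA.
Step 7 — Real power: P = Re(S) = 0.0295 W.
Step 8 — Reactive power: Q = Im(S) = 7.217e-05 VAR.
Step 9 — Apparent power: |S| = 0.0295 VA.
Step 10 — Power factor: PF = P/|S| = 1 (lagging).

(a) P = 0.0295 W  (b) Q = 7.217e-05 VAR  (c) S = 0.0295 VA  (d) PF = 1 (lagging)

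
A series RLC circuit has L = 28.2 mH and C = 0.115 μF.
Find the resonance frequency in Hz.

Step 1 — Resonance condition Im(Z)=0 gives ω₀ = 1/√(LC).
Step 2 — ω₀ = 1/√(0.0282·1.15e-07) = 1.756e+04 rad/s.
Step 3 — f₀ = ω₀/(2π) = 2795 Hz.

f₀ = 2795 Hz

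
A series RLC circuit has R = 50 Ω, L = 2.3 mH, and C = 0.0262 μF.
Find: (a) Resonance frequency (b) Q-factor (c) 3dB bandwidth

Step 1 — Resonance condition Im(Z)=0 gives ω₀ = 1/√(LC).
Step 2 — ω₀ = 1/√(0.0023·2.62e-08) = 1.288e+05 rad/s.
Step 3 — f₀ = ω₀/(2π) = 2.05e+04 Hz.
Step 4 — Series Q: Q = ω₀L/R = 1.288e+05·0.0023/50 = 5.926.
Step 5 — 3dB bandwidth: Δω = ω₀/Q = 2.174e+04 rad/s; BW = Δω/(2π) = 3460 Hz.

(a) f₀ = 2.05e+04 Hz  (b) Q = 5.926  (c) BW = 3460 Hz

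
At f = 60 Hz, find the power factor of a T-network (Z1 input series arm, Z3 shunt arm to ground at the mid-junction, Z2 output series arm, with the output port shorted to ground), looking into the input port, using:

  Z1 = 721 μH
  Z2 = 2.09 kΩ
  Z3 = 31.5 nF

Step 1 — Angular frequency: ω = 2π·f = 2π·60 = 377 rad/s.
Step 2 — Component impedances:
  Z1: Z = jωL = j·377·0.000721 = 0 + j0.2718 Ω
  Z2: Z = R = 2090 Ω
  Z3: Z = 1/(jωC) = -j/(ω·C) = 0 - j8.421e+04 Ω
Step 3 — With the output port shorted to ground, the output series arm Z2 runs from the junction to ground; the shunt arm Z3 also runs from the junction to ground. They appear in parallel: Z3 || Z2 = 2089 - j51.84 Ω.
Step 4 — Series with input arm Z1: Z_in = Z1 + (Z3 || Z2) = 2089 - j51.57 Ω = 2089∠-1.4° Ω.
Step 5 — Power factor: PF = cos(φ) = Re(Z)/|Z| = 2088.7/2089.3 = 0.9997.
Step 6 — Type: Im(Z) = -51.57 ⇒ leading (phase φ = -1.4°).

PF = 0.9997 (leading, φ = -1.4°)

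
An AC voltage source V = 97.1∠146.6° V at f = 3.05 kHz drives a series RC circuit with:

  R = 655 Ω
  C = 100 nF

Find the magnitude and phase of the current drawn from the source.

Step 1 — Angular frequency: ω = 2π·f = 2π·3050 = 1.916e+04 rad/s.
Step 2 — Component impedances:
  R: Z = R = 655 Ω
  C: Z = 1/(jωC) = -j/(ω·C) = 0 - j521.8 Ω
Step 3 — Series combination: Z_total = R + C = 655 - j521.8 Ω = 837.4∠-38.5° Ω.
Step 4 — Source phasor: V = 97.1∠146.6° V = -81.06 + j53.45 V.
Step 5 — Ohm's law: I = V / Z_total = (-81.06 + j53.45) / (655 - j521.8) = -0.1155 - j0.01039 A.
Step 6 — Convert to polar: |I| = 0.1159 A, ∠I = -174.9°.

I = 0.1159∠-174.9° A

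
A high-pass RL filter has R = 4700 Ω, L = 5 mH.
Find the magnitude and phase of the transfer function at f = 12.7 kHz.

Step 1 — Angular frequency: ω = 2π·1.27e+04 = 7.98e+04 rad/s.
Step 2 — Transfer function: H(jω) = jωL/(R + jωL).
Step 3 — Numerator jωL = j·399; denominator R + jωL = 4700 + j399.
Step 4 — H = 0.007155 + j0.08428.
Step 5 — Magnitude: |H| = 0.08459 (-21.5 dB); phase: φ = 85.1°.

|H| = 0.08459 (-21.5 dB), φ = 85.1°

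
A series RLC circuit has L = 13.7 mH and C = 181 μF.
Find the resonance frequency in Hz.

Step 1 — Resonance condition Im(Z)=0 gives ω₀ = 1/√(LC).
Step 2 — ω₀ = 1/√(0.0137·0.000181) = 635 rad/s.
Step 3 — f₀ = ω₀/(2π) = 101.1 Hz.

f₀ = 101.1 Hz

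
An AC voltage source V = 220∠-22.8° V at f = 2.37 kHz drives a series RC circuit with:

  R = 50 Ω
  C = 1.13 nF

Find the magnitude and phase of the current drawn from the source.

Step 1 — Angular frequency: ω = 2π·f = 2π·2370 = 1.489e+04 rad/s.
Step 2 — Component impedances:
  R: Z = R = 50 Ω
  C: Z = 1/(jωC) = -j/(ω·C) = 0 - j5.943e+04 Ω
Step 3 — Series combination: Z_total = R + C = 50 - j5.943e+04 Ω = 5.943e+04∠-90.0° Ω.
Step 4 — Source phasor: V = 220∠-22.8° V = 202.8 - j85.25 V.
Step 5 — Ohm's law: I = V / Z_total = (202.8 - j85.25) / (50 - j5.943e+04) = 0.001437 + j0.003411 A.
Step 6 — Convert to polar: |I| = 0.003702 A, ∠I = 67.2°.

I = 0.003702∠67.2° A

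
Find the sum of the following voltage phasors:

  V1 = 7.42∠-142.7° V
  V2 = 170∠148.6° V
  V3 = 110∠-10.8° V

Step 1 — Convert each phasor to rectangular form:
  V1 = 7.42·(cos(-142.7°) + j·sin(-142.7°)) = -5.902 - j4.496 V
  V2 = 170·(cos(148.6°) + j·sin(148.6°)) = -145.1 + j88.57 V
  V3 = 110·(cos(-10.8°) + j·sin(-10.8°)) = 108.1 - j20.61 V
Step 2 — Sum components: V_total = -42.95 + j63.46 V.
Step 3 — Convert to polar: |V_total| = 76.63 V, ∠V_total = 124.1°.

V_total = 76.63∠124.1° V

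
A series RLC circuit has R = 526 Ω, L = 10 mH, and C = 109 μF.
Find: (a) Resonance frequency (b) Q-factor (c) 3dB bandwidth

Step 1 — Resonance: ω₀ = 1/√(LC) = 1/√(0.01·0.000109) = 957.8 rad/s.
Step 2 — f₀ = ω₀/(2π) = 152.4 Hz.
Step 3 — Series Q: Q = ω₀L/R = 957.8·0.01/526 = 0.01821.
Step 4 — Bandwidth: Δω = ω₀/Q = 5.26e+04 rad/s; BW = Δω/(2π) = 8372 Hz.

(a) f₀ = 152.4 Hz  (b) Q = 0.01821  (c) BW = 8372 Hz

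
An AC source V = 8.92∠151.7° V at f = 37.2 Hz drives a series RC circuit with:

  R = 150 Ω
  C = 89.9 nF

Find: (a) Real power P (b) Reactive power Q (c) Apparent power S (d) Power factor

Step 1 — Angular frequency: ω = 2π·f = 2π·37.2 = 233.7 rad/s.
Step 2 — Component impedances:
  R: Z = R = 150 Ω
  C: Z = 1/(jωC) = -j/(ω·C) = 0 - j4.759e+04 Ω
Step 3 — Series combination: Z_total = R + C = 150 - j4.759e+04 Ω = 4.759e+04∠-89.8° Ω.
Step 4 — Source phasor: V = 8.92∠151.7° V = -7.854 + j4.229 V.
Step 5 — Current: I = V / Z = -8.938e-05 - j0.0001647 A = 0.0001874∠-118.5° A.
Step 6 — Complex power: S = V·I* = 5.27e-06 - j0.001672 VA.
Step 7 — Real power: P = Re(S) = 5.27e-06 W.
Step 8 — Reactive power: Q = Im(S) = -0.001672 VAR.
Step 9 — Apparent power: |S| = 0.001672 VA.
Step 10 — Power factor: PF = P/|S| = 0.003152 (leading).

(a) P = 5.27e-06 W  (b) Q = -0.001672 VAR  (c) S = 0.001672 VA  (d) PF = 0.003152 (leading)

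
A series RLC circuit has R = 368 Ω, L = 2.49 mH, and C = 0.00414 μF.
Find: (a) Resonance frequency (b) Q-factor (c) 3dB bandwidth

Step 1 — Resonance condition Im(Z)=0 gives ω₀ = 1/√(LC).
Step 2 — ω₀ = 1/√(0.00249·4.14e-09) = 3.115e+05 rad/s.
Step 3 — f₀ = ω₀/(2π) = 4.957e+04 Hz.
Step 4 — Series Q: Q = ω₀L/R = 3.115e+05·0.00249/368 = 2.107.
Step 5 — 3dB bandwidth: Δω = ω₀/Q = 1.478e+05 rad/s; BW = Δω/(2π) = 2.352e+04 Hz.

(a) f₀ = 4.957e+04 Hz  (b) Q = 2.107  (c) BW = 2.352e+04 Hz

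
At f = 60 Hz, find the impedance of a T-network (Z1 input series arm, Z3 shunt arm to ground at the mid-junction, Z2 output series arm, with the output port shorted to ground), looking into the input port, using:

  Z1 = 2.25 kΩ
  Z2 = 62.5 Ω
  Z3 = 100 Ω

Step 1 — Angular frequency: ω = 2π·f = 2π·60 = 377 rad/s.
Step 2 — Component impedances:
  Z1: Z = R = 2250 Ω
  Z2: Z = R = 62.5 Ω
  Z3: Z = R = 100 Ω
Step 3 — With the output port shorted to ground, the output series arm Z2 runs from the junction to ground; the shunt arm Z3 also runs from the junction to ground. They appear in parallel: Z3 || Z2 = 38.46 Ω.
Step 4 — Series with input arm Z1: Z_in = Z1 + (Z3 || Z2) = 2288 Ω = 2288∠0.0° Ω.

Z = 2288 Ω = 2288∠0.0° Ω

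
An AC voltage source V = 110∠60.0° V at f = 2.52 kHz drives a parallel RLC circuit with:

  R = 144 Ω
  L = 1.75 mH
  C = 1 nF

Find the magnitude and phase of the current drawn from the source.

Step 1 — Angular frequency: ω = 2π·f = 2π·2520 = 1.583e+04 rad/s.
Step 2 — Component impedances:
  R: Z = R = 144 Ω
  L: Z = jωL = j·1.583e+04·0.00175 = 0 + j27.71 Ω
  C: Z = 1/(jωC) = -j/(ω·C) = 0 - j6.316e+04 Ω
Step 3 — Parallel combination: 1/Z_total = 1/R + 1/L + 1/C; Z_total = 5.146 + j26.73 Ω = 27.22∠79.1° Ω.
Step 4 — Source phasor: V = 110∠60.0° V = 55 + j95.26 V.
Step 5 — Ohm's law: I = V / Z_total = (55 + j95.26) / (5.146 + j26.73) = 3.818 - j1.323 A.
Step 6 — Convert to polar: |I| = 4.041 A, ∠I = -19.1°.

I = 4.041∠-19.1° A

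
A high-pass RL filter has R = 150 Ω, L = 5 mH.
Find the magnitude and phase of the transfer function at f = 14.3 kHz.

Step 1 — Angular frequency: ω = 2π·1.43e+04 = 8.985e+04 rad/s.
Step 2 — Transfer function: H(jω) = jωL/(R + jωL).
Step 3 — Numerator jωL = j·449.2; denominator R + jωL = 150 + j449.2.
Step 4 — H = 0.8997 + j0.3004.
Step 5 — Magnitude: |H| = 0.9485 (-0.5 dB); phase: φ = 18.5°.

|H| = 0.9485 (-0.5 dB), φ = 18.5°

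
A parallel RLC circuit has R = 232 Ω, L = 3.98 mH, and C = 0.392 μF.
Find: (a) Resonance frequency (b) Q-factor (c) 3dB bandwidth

Step 1 — Resonance: ω₀ = 1/√(LC) = 1/√(0.00398·3.92e-07) = 2.532e+04 rad/s.
Step 2 — f₀ = ω₀/(2π) = 4029 Hz.
Step 3 — Parallel Q: Q = R/(ω₀L) = 232/(2.532e+04·0.00398) = 2.302.
Step 4 — Bandwidth: Δω = ω₀/Q = 1.1e+04 rad/s; BW = Δω/(2π) = 1750 Hz.

(a) f₀ = 4029 Hz  (b) Q = 2.302  (c) BW = 1750 Hz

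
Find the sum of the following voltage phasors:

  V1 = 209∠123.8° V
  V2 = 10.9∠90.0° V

Step 1 — Convert each phasor to rectangular form:
  V1 = 209·(cos(123.8°) + j·sin(123.8°)) = -116.3 + j173.7 V
  V2 = 10.9·(cos(90.0°) + j·sin(90.0°)) = 0 + j10.9 V
Step 2 — Sum components: V_total = -116.3 + j184.6 V.
Step 3 — Convert to polar: |V_total| = 218.1 V, ∠V_total = 122.2°.

V_total = 218.1∠122.2° V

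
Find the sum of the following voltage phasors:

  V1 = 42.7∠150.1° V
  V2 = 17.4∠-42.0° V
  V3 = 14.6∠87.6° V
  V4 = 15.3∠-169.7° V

Step 1 — Convert each phasor to rectangular form:
  V1 = 42.7·(cos(150.1°) + j·sin(150.1°)) = -37.02 + j21.29 V
  V2 = 17.4·(cos(-42.0°) + j·sin(-42.0°)) = 12.93 - j11.64 V
  V3 = 14.6·(cos(87.6°) + j·sin(87.6°)) = 0.6114 + j14.59 V
  V4 = 15.3·(cos(-169.7°) + j·sin(-169.7°)) = -15.05 - j2.736 V
Step 2 — Sum components: V_total = -38.53 + j21.49 V.
Step 3 — Convert to polar: |V_total| = 44.12 V, ∠V_total = 150.8°.

V_total = 44.12∠150.8° V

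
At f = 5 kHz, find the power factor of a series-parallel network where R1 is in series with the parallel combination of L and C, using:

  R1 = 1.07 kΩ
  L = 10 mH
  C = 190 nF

Step 1 — Angular frequency: ω = 2π·f = 2π·5000 = 3.142e+04 rad/s.
Step 2 — Component impedances:
  R1: Z = R = 1070 Ω
  L: Z = jωL = j·3.142e+04·0.01 = 0 + j314.2 Ω
  C: Z = 1/(jωC) = -j/(ω·C) = 0 - j167.5 Ω
Step 3 — Parallel branch: L || C = 1/(1/L + 1/C) = 0 - j358.9 Ω.
Step 4 — Series with R1: Z_total = R1 + (L || C) = 1070 - j358.9 Ω = 1129∠-18.5° Ω.
Step 5 — Power factor: PF = cos(φ) = Re(Z)/|Z| = 1070/1128.6 = 0.9481.
Step 6 — Type: Im(Z) = -358.9 ⇒ leading (phase φ = -18.5°).

PF = 0.9481 (leading, φ = -18.5°)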